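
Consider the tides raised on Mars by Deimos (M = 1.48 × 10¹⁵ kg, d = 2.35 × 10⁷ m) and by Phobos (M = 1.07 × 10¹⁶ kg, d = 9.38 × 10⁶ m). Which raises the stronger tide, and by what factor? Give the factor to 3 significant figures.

Tidal acceleration ∝ M/d³, so compare M/d³ for each.
Deimos: (1.48 × 10¹⁵) / (2.35 × 10⁷)³ = 1.140 × 10⁻⁷
Phobos: (1.07 × 10¹⁶) / (9.38 × 10⁶)³ = 1.297 × 10⁻⁵
Ratio (larger/smaller) = 114

Phobos, by a factor of ≈ 114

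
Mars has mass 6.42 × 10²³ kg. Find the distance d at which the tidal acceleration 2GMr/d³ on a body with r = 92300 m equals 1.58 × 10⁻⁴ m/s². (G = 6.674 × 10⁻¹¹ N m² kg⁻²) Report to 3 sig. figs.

2GMr/d³ = a_tidal  ⇒  d = (2GMr / a_tidal)^(1/3)
d = (2 × 6.674×10⁻¹¹ × (6.42 × 10²³) × (92300) / (1.58 × 10⁻⁴))^(1/3)
  = 3.69 × 10⁷ m

3.69 × 10⁷ m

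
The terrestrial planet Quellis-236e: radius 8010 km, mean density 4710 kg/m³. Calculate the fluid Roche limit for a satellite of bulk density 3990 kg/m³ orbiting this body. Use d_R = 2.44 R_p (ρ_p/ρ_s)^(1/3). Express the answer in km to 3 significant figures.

20700 km

d_R = 2.44 × 8010 km × (4710/3990)^(1/3)
    = 20700 km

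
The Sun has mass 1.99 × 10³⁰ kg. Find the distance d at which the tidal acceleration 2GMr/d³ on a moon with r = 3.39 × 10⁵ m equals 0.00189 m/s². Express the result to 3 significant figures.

3.63 × 10⁹ m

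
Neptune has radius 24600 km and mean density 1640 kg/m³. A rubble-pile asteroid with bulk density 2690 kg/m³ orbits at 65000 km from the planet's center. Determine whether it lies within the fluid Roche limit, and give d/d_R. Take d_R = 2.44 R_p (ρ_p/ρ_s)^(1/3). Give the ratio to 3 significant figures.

outside; d/d_R ≈ 1.28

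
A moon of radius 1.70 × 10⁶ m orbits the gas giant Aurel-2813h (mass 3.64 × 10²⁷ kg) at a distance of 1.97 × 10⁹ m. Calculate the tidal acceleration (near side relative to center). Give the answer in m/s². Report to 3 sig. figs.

Differencing GM/(d−r)² and GM/d² to first order in r/d gives 2GMr/d³.
Δg = 2GMr/d³
   = 2 × (6.674 × 10⁻¹¹) × (3.64 × 10²⁷) × (1.70 × 10⁶) / (1.97 × 10⁹)³
   = 1.08 × 10⁻⁴ m/s²

1.08 × 10⁻⁴ m/s²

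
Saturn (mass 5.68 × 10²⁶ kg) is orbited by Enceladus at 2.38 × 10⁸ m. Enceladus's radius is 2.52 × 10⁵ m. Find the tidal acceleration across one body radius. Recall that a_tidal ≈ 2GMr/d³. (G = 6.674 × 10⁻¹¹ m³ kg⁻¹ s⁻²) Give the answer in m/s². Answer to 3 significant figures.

1.42 × 10⁻³ m/s²

a_tidal = 2GMr/d³
        = 2 × (6.674 × 10⁻¹¹) × (5.68 × 10²⁶) × (2.52 × 10⁵) / (2.38 × 10⁸)³
        = 1.42 × 10⁻³ m/s²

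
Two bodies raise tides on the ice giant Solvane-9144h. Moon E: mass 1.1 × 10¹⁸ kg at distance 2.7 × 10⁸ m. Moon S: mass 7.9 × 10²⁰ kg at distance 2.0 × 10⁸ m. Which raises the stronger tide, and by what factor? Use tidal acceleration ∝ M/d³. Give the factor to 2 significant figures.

Moon S, by a factor of ≈ 1800

Compare M/d³ for the two perturbers:
Moon E: (1.1 × 10¹⁸) / (2.7 × 10⁸)³ = 5.589 × 10⁻⁸
Moon S: (7.9 × 10²⁰) / (2.0 × 10⁸)³ = 9.875 × 10⁻⁵
Ratio (larger/smaller) = 1800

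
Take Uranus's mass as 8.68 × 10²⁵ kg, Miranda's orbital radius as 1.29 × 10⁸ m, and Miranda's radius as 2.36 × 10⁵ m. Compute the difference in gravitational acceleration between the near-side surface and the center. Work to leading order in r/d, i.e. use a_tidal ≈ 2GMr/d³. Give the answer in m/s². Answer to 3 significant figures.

1.27 × 10⁻³ m/s²

Δa = 2GMr/d³
   = 2 × (6.674 × 10⁻¹¹) × (8.68 × 10²⁵) × (2.36 × 10⁵) / (1.29 × 10⁸)³
   = 1.27 × 10⁻³ m/s²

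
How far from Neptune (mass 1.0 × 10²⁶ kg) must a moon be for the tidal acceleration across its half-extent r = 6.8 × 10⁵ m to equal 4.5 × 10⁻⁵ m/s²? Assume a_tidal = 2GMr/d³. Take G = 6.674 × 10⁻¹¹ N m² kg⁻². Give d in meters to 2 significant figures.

5.9 × 10⁸ m

2GMr/d³ = a_tidal  ⇒  d = (2GMr / a_tidal)^(1/3)
d = (2 × 6.674×10⁻¹¹ × (1.0 × 10²⁶) × (6.8 × 10⁵) / (4.5 × 10⁻⁵))^(1/3)
  = 5.9 × 10⁸ m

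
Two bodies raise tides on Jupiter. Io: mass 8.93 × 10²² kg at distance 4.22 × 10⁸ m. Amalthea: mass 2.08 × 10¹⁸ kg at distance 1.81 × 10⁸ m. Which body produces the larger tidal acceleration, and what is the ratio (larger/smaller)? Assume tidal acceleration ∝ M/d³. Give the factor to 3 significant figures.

The tide-raising term goes as M/d³ (the gradient of a 1/d² field).
Io: (8.93 × 10²²) / (4.22 × 10⁸)³ = 1.188 × 10⁻³
Amalthea: (2.08 × 10¹⁸) / (1.81 × 10⁸)³ = 3.508 × 10⁻⁷
Ratio (larger/smaller) = 3390

Io, by a factor of ≈ 3390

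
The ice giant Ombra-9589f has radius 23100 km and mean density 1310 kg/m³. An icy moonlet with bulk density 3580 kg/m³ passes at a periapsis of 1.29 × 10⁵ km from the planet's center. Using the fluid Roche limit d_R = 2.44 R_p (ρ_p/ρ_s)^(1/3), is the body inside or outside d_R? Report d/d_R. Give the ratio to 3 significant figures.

outside; d/d_R ≈ 3.20

d_R = 2.44 × (23100 km) × (1310/3580)^(1/3) = 40310 km
d/d_R = (1.29 × 10⁵) / (40310) = 3.20
Since d/d_R > 1, the body is outside the Roche limit.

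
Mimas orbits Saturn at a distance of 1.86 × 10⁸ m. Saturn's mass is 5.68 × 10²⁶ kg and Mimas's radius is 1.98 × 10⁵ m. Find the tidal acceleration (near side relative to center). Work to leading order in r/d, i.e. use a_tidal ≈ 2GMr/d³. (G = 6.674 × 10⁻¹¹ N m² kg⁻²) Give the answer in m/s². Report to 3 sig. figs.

2.33 × 10⁻³ m/s²

Since r ≪ d, expand the inverse-square field across one radius to get the leading 2GMr/d³ term.
a_tidal = 2GMr/d³
        = 2 × (6.674 × 10⁻¹¹) × (5.68 × 10²⁶) × (1.98 × 10⁵) / (1.86 × 10⁸)³
        = 2.33 × 10⁻³ m/s²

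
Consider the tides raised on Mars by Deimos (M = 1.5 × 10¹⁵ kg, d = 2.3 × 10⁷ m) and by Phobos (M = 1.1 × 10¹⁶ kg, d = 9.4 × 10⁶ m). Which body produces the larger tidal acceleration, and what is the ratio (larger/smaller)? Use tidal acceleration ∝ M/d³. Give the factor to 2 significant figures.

The tide-raising term goes as M/d³ (the gradient of a 1/d² field).
Deimos: (1.5 × 10¹⁵) / (2.3 × 10⁷)³ = 1.233 × 10⁻⁷
Phobos: (1.1 × 10¹⁶) / (9.4 × 10⁶)³ = 1.324 × 10⁻⁵
Ratio (larger/smaller) = 110

Phobos, by a factor of ≈ 110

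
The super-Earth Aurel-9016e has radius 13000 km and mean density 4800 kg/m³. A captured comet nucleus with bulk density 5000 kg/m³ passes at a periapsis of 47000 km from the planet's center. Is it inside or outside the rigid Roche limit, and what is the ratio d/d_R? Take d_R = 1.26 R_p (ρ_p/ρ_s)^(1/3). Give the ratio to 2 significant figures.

d_R = 1.26 × (13000 km) × (4800/5000)^(1/3) = 16160 km
d/d_R = (47000) / (16160) = 2.9
Since d/d_R > 1, the body is outside the Roche limit.

outside; d/d_R ≈ 2.9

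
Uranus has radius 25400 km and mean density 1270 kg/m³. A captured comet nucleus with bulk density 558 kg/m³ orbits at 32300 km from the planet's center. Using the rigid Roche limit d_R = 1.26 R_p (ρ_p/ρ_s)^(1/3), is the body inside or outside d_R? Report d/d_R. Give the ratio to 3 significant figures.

d_R = 1.26 × (25400 km) × (1270/558)^(1/3) = 42100 km
d/d_R = (32300) / (42100) = 0.767
Since d/d_R < 1, the body is inside the Roche limit.

inside; d/d_R ≈ 0.767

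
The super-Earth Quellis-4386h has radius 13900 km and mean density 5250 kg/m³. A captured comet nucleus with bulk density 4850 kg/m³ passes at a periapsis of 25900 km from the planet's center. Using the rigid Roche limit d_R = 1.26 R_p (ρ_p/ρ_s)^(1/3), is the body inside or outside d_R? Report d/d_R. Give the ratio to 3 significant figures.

outside; d/d_R ≈ 1.44

d_R = 1.26 × (13900 km) × (5250/4850)^(1/3) = 17980 km
d/d_R = (25900) / (17980) = 1.44
Since d/d_R > 1, the body is outside the Roche limit.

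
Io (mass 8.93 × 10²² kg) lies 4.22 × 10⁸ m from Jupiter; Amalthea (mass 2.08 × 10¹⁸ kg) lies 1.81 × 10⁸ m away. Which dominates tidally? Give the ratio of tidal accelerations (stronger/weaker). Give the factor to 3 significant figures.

Tidal stretch scales as M/d³; compute that for each body.
Io: (8.93 × 10²²) / (4.22 × 10⁸)³ = 1.188 × 10⁻³
Amalthea: (2.08 × 10¹⁸) / (1.81 × 10⁸)³ = 3.508 × 10⁻⁷
Ratio (larger/smaller) = 3390

Io, by a factor of ≈ 3390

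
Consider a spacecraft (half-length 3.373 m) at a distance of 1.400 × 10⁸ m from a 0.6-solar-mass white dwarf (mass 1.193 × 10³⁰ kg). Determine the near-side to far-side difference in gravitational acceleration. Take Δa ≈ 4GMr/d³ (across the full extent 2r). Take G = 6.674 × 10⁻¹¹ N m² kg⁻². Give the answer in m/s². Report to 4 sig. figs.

Near-to-far spans 2r, so the tidal difference is twice the near-to-center value: 4GMr/d³.
Δg = 4GMr/d³
   = 4 × (6.674 × 10⁻¹¹) × (1.193 × 10³⁰) × (3.373) / (1.400 × 10⁸)³
   = 3.915 × 10⁻⁴ m/s²

3.915 × 10⁻⁴ m/s²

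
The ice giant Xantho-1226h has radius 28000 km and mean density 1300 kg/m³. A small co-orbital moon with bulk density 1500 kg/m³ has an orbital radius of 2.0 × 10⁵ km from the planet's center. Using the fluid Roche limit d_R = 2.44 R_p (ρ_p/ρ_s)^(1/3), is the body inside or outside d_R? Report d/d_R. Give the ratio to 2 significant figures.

d_R = 2.44 × (28000 km) × (1300/1500)^(1/3) = 65140 km
d/d_R = (2.0 × 10⁵) / (65140) = 3.1
Since d/d_R > 1, the body is outside the Roche limit.

outside; d/d_R ≈ 3.1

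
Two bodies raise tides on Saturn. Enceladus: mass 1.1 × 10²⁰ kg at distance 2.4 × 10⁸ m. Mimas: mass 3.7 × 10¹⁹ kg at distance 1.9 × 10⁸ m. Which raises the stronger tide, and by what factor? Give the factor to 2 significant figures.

Enceladus, by a factor of ≈ 1.5

Tidal acceleration ∝ M/d³, so compare M/d³ for each.
Enceladus: (1.1 × 10²⁰) / (2.4 × 10⁸)³ = 7.957 × 10⁻⁶
Mimas: (3.7 × 10¹⁹) / (1.9 × 10⁸)³ = 5.394 × 10⁻⁶
Ratio (larger/smaller) = 1.5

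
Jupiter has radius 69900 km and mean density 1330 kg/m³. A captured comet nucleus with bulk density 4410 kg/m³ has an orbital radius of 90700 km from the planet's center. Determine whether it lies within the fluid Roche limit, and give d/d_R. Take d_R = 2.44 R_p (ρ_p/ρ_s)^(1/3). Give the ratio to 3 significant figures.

inside; d/d_R ≈ 0.793

d_R = 2.44 × (69900 km) × (1330/4410)^(1/3) = 1.144 × 10⁵ km
d/d_R = (90700) / (1.144 × 10⁵) = 0.793
Since d/d_R < 1, the body is inside the Roche limit.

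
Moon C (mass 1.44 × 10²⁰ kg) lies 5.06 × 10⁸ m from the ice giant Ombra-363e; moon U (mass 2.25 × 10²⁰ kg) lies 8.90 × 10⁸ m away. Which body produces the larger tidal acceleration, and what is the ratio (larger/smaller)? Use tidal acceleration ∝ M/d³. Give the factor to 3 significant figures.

Moon C, by a factor of ≈ 3.48

Compare M/d³ for the two perturbers:
Moon C: (1.44 × 10²⁰) / (5.06 × 10⁸)³ = 1.112 × 10⁻⁶
Moon U: (2.25 × 10²⁰) / (8.90 × 10⁸)³ = 3.192 × 10⁻⁷
Ratio (larger/smaller) = 3.48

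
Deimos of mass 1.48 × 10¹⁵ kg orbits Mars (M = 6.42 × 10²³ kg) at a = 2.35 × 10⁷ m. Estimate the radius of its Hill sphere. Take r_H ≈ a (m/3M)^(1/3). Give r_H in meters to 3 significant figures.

r_H ≈ a (m/3M)^(1/3)
    = (2.35 × 10⁷) × (1.48 × 10¹⁵ / (3 × 6.42 × 10²³))^(1/3)
    = 2.15 × 10⁴ m

2.15 × 10⁴ m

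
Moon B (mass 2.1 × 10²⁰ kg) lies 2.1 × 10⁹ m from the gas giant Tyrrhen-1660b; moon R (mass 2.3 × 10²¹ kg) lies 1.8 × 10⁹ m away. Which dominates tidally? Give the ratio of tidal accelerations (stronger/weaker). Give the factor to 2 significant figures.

Moon R, by a factor of ≈ 17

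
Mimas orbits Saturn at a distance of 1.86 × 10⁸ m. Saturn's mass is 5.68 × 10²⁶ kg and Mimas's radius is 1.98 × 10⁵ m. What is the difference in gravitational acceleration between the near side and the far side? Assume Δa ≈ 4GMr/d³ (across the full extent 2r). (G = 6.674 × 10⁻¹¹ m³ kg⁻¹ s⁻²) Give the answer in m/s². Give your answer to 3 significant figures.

4.67 × 10⁻³ m/s²

The field gradient is 2GM/d³; across the full diameter 2r the difference is 4GMr/d³.
a_tidal = 4GMr/d³
        = 4 × (6.674 × 10⁻¹¹) × (5.68 × 10²⁶) × (1.98 × 10⁵) / (1.86 × 10⁸)³
        = 4.67 × 10⁻³ m/s²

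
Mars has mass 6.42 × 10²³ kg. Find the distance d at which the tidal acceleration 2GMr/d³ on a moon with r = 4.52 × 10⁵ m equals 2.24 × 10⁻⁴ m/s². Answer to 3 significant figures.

5.57 × 10⁷ m

2GMr/d³ = a_tidal  ⇒  d = (2GMr / a_tidal)^(1/3)
d = (2 × 6.674×10⁻¹¹ × (6.42 × 10²³) × (4.52 × 10⁵) / (2.24 × 10⁻⁴))^(1/3)
  = 5.57 × 10⁷ m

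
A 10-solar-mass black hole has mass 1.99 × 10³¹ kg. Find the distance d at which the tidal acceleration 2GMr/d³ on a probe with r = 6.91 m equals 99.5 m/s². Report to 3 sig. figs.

5.69 × 10⁶ m

2GMr/d³ = a_tidal  ⇒  d = (2GMr / a_tidal)^(1/3)
d = (2 × 6.674×10⁻¹¹ × (1.99 × 10³¹) × (6.91) / (99.5))^(1/3)
  = 5.69 × 10⁶ m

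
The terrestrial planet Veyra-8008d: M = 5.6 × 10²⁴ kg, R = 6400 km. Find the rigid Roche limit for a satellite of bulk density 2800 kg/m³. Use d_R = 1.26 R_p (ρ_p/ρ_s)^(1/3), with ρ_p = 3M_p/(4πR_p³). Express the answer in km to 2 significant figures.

9800 km

ρ_p = 3M_p/(4πR_p³) = 3 × (5.6 × 10²⁴) / (4π × (6.4 × 10⁶ m)³) = 5100 kg/m³
d_R = 1.26 × 6400 km × (5100/2800)^(1/3)
    = 9800 km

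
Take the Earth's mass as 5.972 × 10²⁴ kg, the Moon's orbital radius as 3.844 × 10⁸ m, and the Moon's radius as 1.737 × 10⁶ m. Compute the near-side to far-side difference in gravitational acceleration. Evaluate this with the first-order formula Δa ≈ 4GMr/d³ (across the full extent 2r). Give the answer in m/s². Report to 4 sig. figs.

4.875 × 10⁻⁵ m/s²

Near-to-far spans 2r, so the tidal difference is twice the near-to-center value: 4GMr/d³.
Δa = 4GMr/d³
   = 4 × (6.674 × 10⁻¹¹) × (5.972 × 10²⁴) × (1.737 × 10⁶) / (3.844 × 10⁸)³
   = 4.875 × 10⁻⁵ m/s²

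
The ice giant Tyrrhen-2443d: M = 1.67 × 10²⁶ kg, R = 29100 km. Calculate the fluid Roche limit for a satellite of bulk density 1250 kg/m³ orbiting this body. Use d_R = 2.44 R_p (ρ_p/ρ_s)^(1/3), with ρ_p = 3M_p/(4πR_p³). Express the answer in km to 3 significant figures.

ρ_p = 3M_p/(4πR_p³) = 3 × (1.67 × 10²⁶) / (4π × (2.91 × 10⁷ m)³) = 1620 kg/m³
d_R = 2.44 × 29100 km × (1620/1250)^(1/3)
    = 77400 km

77400 km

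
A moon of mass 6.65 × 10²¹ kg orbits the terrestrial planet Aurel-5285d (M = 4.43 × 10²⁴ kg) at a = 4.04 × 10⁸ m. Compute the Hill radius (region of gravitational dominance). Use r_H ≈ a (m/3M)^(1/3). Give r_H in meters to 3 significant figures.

r_H ≈ a (m/3M)^(1/3)
    = (4.04 × 10⁸) × (6.65 × 10²¹ / (3 × 4.43 × 10²⁴))^(1/3)
    = 3.21 × 10⁷ m

3.21 × 10⁷ m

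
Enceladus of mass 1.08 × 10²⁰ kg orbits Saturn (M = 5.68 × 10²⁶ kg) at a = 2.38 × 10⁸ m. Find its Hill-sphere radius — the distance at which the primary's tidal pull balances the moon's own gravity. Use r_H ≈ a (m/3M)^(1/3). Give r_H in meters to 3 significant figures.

9.49 × 10⁵ m

r_H ≈ a (m/3M)^(1/3)
    = (2.38 × 10⁸) × (1.08 × 10²⁰ / (3 × 5.68 × 10²⁶))^(1/3)
    = 9.49 × 10⁵ m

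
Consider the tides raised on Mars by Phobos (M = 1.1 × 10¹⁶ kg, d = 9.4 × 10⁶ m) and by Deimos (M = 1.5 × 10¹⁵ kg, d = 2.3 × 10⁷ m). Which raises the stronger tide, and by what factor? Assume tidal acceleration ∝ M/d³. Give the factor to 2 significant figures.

Phobos, by a factor of ≈ 110

Tidal acceleration ∝ M/d³, so compare M/d³ for each.
Phobos: (1.1 × 10¹⁶) / (9.4 × 10⁶)³ = 1.324 × 10⁻⁵
Deimos: (1.5 × 10¹⁵) / (2.3 × 10⁷)³ = 1.233 × 10⁻⁷
Ratio (larger/smaller) = 110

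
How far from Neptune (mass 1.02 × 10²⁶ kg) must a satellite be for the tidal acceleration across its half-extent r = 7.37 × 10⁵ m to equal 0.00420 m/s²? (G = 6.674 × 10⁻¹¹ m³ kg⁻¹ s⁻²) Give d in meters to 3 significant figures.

1.34 × 10⁸ m

2GMr/d³ = a_tidal  ⇒  d = (2GMr / a_tidal)^(1/3)
d = (2 × 6.674×10⁻¹¹ × (1.02 × 10²⁶) × (7.37 × 10⁵) / (0.00420))^(1/3)
  = 1.34 × 10⁸ m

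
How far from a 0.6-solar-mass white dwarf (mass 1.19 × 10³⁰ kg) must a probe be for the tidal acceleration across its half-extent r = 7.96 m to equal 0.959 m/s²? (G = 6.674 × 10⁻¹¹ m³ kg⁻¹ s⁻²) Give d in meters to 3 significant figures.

1.10 × 10⁷ m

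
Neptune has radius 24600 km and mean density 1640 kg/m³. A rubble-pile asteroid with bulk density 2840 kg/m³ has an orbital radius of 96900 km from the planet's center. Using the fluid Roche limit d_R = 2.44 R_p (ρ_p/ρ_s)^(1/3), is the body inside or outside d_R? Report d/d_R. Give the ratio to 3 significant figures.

outside; d/d_R ≈ 1.94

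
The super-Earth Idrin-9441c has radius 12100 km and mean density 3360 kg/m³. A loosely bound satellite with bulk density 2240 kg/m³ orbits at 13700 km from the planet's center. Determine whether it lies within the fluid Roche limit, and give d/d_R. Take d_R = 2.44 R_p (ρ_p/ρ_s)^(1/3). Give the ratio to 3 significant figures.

inside; d/d_R ≈ 0.405

d_R = 2.44 × (12100 km) × (3360/2240)^(1/3) = 33800 km
d/d_R = (13700) / (33800) = 0.405
Since d/d_R < 1, the body is inside the Roche limit.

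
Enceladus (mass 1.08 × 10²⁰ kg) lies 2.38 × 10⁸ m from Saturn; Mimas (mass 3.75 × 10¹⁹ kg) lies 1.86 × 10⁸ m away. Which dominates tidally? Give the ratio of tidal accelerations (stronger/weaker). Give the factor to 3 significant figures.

The tide-raising term goes as M/d³ (the gradient of a 1/d² field).
Enceladus: (1.08 × 10²⁰) / (2.38 × 10⁸)³ = 8.011 × 10⁻⁶
Mimas: (3.75 × 10¹⁹) / (1.86 × 10⁸)³ = 5.828 × 10⁻⁶
Ratio (larger/smaller) = 1.37

Enceladus, by a factor of ≈ 1.37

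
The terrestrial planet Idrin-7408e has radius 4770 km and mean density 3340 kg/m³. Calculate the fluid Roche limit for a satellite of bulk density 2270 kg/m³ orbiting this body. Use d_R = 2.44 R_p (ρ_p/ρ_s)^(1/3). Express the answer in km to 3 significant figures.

d_R = 2.44 × 4770 km × (3340/2270)^(1/3)
    = 13200 km

13200 km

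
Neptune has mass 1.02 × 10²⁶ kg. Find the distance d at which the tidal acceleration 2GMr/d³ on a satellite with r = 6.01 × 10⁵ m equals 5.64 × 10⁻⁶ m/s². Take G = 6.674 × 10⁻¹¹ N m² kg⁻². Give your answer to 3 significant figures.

1.13 × 10⁹ m

2GMr/d³ = a_tidal  ⇒  d = (2GMr / a_tidal)^(1/3)
d = (2 × 6.674×10⁻¹¹ × (1.02 × 10²⁶) × (6.01 × 10⁵) / (5.64 × 10⁻⁶))^(1/3)
  = 1.13 × 10⁹ m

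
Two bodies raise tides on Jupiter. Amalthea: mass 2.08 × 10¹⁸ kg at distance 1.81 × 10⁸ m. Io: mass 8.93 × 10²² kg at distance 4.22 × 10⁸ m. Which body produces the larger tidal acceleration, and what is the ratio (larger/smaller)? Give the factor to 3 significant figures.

Tidal stretch scales as M/d³; compute that for each body.
Amalthea: (2.08 × 10¹⁸) / (1.81 × 10⁸)³ = 3.508 × 10⁻⁷
Io: (8.93 × 10²²) / (4.22 × 10⁸)³ = 1.188 × 10⁻³
Ratio (larger/smaller) = 3390

Io, by a factor of ≈ 3390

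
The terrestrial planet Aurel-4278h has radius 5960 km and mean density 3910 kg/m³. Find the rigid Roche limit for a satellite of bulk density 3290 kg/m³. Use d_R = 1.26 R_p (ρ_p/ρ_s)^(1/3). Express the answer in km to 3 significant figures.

d_R = 1.26 × 5960 km × (3910/3290)^(1/3)
    = 7950 km

7950 km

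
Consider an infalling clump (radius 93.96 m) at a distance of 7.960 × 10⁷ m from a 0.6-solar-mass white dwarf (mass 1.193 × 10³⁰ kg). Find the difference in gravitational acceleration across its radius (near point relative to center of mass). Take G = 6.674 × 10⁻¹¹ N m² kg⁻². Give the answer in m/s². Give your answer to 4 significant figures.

2.967 × 10⁻² m/s²

a_tidal = 2GMr/d³
        = 2 × (6.674 × 10⁻¹¹) × (1.193 × 10³⁰) × (93.96) / (7.960 × 10⁷)³
        = 2.967 × 10⁻² m/s²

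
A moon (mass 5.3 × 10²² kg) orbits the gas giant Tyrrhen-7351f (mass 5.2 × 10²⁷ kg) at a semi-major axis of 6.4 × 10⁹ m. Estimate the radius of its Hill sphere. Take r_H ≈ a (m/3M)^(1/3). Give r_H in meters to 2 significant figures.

r_H ≈ a (m/3M)^(1/3)
    = (6.4 × 10⁹) × (5.3 × 10²² / (3 × 5.2 × 10²⁷))^(1/3)
    = 9.6 × 10⁷ m

9.6 × 10⁷ m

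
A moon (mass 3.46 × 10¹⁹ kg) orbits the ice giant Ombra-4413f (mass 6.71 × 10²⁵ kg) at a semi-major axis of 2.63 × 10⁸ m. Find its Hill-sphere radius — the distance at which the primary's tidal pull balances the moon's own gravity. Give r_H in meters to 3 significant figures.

1.46 × 10⁶ m

r_H ≈ a (m/3M)^(1/3)
    = (2.63 × 10⁸) × (3.46 × 10¹⁹ / (3 × 6.71 × 10²⁵))^(1/3)
    = 1.46 × 10⁶ m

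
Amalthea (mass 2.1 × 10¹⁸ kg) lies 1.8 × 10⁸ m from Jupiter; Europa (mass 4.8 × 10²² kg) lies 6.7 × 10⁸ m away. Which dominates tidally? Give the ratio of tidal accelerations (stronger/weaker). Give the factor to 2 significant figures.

Europa, by a factor of ≈ 440

The tide-raising term goes as M/d³ (the gradient of a 1/d² field).
Amalthea: (2.1 × 10¹⁸) / (1.8 × 10⁸)³ = 3.601 × 10⁻⁷
Europa: (4.8 × 10²²) / (6.7 × 10⁸)³ = 1.596 × 10⁻⁴
Ratio (larger/smaller) = 440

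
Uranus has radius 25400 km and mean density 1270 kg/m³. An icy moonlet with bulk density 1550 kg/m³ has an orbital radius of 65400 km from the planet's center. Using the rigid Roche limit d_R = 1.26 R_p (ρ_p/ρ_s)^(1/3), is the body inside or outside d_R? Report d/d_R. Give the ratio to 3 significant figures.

outside; d/d_R ≈ 2.18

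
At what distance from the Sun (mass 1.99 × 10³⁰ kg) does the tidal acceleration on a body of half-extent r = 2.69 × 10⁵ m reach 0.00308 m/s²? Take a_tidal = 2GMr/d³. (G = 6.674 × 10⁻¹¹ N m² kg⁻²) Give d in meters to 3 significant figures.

2.85 × 10⁹ m

2GMr/d³ = a_tidal  ⇒  d = (2GMr / a_tidal)^(1/3)
d = (2 × 6.674×10⁻¹¹ × (1.99 × 10³⁰) × (2.69 × 10⁵) / (0.00308))^(1/3)
  = 2.85 × 10⁹ m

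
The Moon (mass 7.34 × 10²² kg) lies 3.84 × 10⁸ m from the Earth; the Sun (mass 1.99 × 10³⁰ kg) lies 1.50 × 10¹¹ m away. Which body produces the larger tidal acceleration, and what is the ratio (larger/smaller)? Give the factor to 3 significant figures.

Compare M/d³ for the two perturbers:
The Moon: (7.34 × 10²²) / (3.84 × 10⁸)³ = 1.296 × 10⁻³
The Sun: (1.99 × 10³⁰) / (1.50 × 10¹¹)³ = 5.896 × 10⁻⁴
Ratio (larger/smaller) = 2.20

The Moon, by a factor of ≈ 2.20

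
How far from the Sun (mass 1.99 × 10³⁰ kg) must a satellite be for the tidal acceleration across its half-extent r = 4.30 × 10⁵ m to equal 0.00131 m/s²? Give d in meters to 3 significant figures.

2GMr/d³ = a_tidal  ⇒  d = (2GMr / a_tidal)^(1/3)
d = (2 × 6.674×10⁻¹¹ × (1.99 × 10³⁰) × (4.30 × 10⁵) / (0.00131))^(1/3)
  = 4.43 × 10⁹ m

4.43 × 10⁹ m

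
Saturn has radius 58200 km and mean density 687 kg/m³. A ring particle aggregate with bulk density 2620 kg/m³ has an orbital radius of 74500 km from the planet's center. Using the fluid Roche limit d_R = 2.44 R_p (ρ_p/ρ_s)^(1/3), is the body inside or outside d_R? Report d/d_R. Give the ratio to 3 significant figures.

d_R = 2.44 × (58200 km) × (687/2620)^(1/3) = 90890 km
d/d_R = (74500) / (90890) = 0.820
Since d/d_R < 1, the body is inside the Roche limit.

inside; d/d_R ≈ 0.820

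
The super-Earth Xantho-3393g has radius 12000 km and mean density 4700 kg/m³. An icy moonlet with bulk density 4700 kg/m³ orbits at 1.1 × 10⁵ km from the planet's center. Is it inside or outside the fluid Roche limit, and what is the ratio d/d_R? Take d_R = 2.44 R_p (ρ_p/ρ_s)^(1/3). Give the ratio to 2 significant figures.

outside; d/d_R ≈ 3.8

d_R = 2.44 × (12000 km) × (4700/4700)^(1/3) = 29280 km
d/d_R = (1.1 × 10⁵) / (29280) = 3.8
Since d/d_R > 1, the body is outside the Roche limit.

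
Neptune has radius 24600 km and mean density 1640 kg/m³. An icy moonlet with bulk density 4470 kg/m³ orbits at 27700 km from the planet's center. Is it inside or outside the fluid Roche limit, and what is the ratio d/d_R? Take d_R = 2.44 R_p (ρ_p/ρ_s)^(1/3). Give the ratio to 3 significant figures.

d_R = 2.44 × (24600 km) × (1640/4470)^(1/3) = 42970 km
d/d_R = (27700) / (42970) = 0.645
Since d/d_R < 1, the body is inside the Roche limit.

inside; d/d_R ≈ 0.645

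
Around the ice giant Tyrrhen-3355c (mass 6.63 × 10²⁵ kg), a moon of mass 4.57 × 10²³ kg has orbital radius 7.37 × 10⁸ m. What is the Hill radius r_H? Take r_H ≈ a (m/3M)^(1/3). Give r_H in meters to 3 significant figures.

9.73 × 10⁷ m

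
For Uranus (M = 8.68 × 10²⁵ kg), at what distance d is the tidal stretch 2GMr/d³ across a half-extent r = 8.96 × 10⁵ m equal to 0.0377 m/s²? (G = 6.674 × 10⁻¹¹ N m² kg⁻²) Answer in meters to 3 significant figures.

2GMr/d³ = a_tidal  ⇒  d = (2GMr / a_tidal)^(1/3)
d = (2 × 6.674×10⁻¹¹ × (8.68 × 10²⁵) × (8.96 × 10⁵) / (0.0377))^(1/3)
  = 6.51 × 10⁷ m

6.51 × 10⁷ m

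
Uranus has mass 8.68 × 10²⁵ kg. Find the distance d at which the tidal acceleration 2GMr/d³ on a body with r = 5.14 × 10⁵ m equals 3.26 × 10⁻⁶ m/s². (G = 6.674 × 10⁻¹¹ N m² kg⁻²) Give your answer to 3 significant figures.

2GMr/d³ = a_tidal  ⇒  d = (2GMr / a_tidal)^(1/3)
d = (2 × 6.674×10⁻¹¹ × (8.68 × 10²⁵) × (5.14 × 10⁵) / (3.26 × 10⁻⁶))^(1/3)
  = 1.22 × 10⁹ m

1.22 × 10⁹ m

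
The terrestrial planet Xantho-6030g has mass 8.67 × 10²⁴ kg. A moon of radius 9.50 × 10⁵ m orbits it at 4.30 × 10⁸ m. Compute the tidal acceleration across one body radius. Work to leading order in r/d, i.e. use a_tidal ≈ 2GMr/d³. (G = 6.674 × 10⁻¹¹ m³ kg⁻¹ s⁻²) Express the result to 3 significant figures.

1.38 × 10⁻⁵ m/s²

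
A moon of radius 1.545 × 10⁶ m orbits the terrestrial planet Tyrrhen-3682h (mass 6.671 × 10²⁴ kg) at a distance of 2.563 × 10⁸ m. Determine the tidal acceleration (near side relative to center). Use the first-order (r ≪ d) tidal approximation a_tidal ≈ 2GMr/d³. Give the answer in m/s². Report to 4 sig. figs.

8.171 × 10⁻⁵ m/s²

Differencing GM/(d−r)² and GM/d² to first order in r/d gives 2GMr/d³.
Δg = 2GMr/d³
   = 2 × (6.674 × 10⁻¹¹) × (6.671 × 10²⁴) × (1.545 × 10⁶) / (2.563 × 10⁸)³
   = 8.171 × 10⁻⁵ m/s²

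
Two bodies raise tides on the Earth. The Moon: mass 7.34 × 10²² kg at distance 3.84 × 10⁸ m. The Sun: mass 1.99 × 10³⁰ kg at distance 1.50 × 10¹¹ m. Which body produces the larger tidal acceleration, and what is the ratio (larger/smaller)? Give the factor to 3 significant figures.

The tide-raising term goes as M/d³ (the gradient of a 1/d² field).
The Moon: (7.34 × 10²²) / (3.84 × 10⁸)³ = 1.296 × 10⁻³
The Sun: (1.99 × 10³⁰) / (1.50 × 10¹¹)³ = 5.896 × 10⁻⁴
Ratio (larger/smaller) = 2.20

The Moon, by a factor of ≈ 2.20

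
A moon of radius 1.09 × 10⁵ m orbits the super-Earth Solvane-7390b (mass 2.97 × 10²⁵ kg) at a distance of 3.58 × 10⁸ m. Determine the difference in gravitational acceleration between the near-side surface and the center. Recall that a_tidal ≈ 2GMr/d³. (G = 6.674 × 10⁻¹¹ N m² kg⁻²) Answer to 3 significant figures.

9.42 × 10⁻⁶ m/s²

Δa = 2GMr/d³
   = 2 × (6.674 × 10⁻¹¹) × (2.97 × 10²⁵) × (1.09 × 10⁵) / (3.58 × 10⁸)³
   = 9.42 × 10⁻⁶ m/s²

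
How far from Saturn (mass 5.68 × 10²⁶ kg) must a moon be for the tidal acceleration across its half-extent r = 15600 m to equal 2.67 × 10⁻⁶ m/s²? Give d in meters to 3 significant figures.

2GMr/d³ = a_tidal  ⇒  d = (2GMr / a_tidal)^(1/3)
d = (2 × 6.674×10⁻¹¹ × (5.68 × 10²⁶) × (15600) / (2.67 × 10⁻⁶))^(1/3)
  = 7.62 × 10⁸ m

7.62 × 10⁸ m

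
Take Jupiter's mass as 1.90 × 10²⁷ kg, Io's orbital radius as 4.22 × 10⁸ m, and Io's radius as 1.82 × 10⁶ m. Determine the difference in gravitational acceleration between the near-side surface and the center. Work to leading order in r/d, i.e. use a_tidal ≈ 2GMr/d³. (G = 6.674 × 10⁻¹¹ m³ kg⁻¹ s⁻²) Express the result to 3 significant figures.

6.14 × 10⁻³ m/s²

The tidal stretch is the gradient of GM/d² times the body's extent r, hence the 1/d³ dependence.
a_tidal = 2GMr/d³
        = 2 × (6.674 × 10⁻¹¹) × (1.90 × 10²⁷) × (1.82 × 10⁶) / (4.22 × 10⁸)³
        = 6.14 × 10⁻³ m/s²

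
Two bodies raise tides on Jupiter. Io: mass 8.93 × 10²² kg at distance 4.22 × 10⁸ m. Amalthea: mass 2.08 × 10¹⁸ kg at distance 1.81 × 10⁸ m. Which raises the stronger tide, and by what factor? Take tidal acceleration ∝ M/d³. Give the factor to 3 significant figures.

The tide-raising term goes as M/d³ (the gradient of a 1/d² field).
Io: (8.93 × 10²²) / (4.22 × 10⁸)³ = 1.188 × 10⁻³
Amalthea: (2.08 × 10¹⁸) / (1.81 × 10⁸)³ = 3.508 × 10⁻⁷
Ratio (larger/smaller) = 3390

Io, by a factor of ≈ 3390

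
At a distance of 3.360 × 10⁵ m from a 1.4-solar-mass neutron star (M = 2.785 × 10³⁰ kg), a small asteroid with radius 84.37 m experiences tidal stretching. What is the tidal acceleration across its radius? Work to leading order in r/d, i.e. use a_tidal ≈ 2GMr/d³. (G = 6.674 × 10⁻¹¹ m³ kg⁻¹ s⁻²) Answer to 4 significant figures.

8.268 × 10⁵ m/s²

a_tidal = 2GMr/d³
        = 2 × (6.674 × 10⁻¹¹) × (2.785 × 10³⁰) × (84.37) / (3.360 × 10⁵)³
        = 8.268 × 10⁵ m/s²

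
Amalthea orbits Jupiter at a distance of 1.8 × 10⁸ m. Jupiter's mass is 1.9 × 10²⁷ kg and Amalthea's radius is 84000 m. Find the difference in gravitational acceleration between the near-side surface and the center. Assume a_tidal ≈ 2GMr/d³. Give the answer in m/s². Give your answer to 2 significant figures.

3.7 × 10⁻³ m/s²

Δa = 2GMr/d³
   = 2 × (6.674 × 10⁻¹¹) × (1.9 × 10²⁷) × (84000) / (1.8 × 10⁸)³
   = 3.7 × 10⁻³ m/s²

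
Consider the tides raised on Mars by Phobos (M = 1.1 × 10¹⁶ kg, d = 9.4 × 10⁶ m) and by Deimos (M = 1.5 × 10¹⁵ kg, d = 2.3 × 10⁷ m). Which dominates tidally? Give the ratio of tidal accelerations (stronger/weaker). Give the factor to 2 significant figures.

Phobos, by a factor of ≈ 110

Tidal acceleration ∝ M/d³, so compare M/d³ for each.
Phobos: (1.1 × 10¹⁶) / (9.4 × 10⁶)³ = 1.324 × 10⁻⁵
Deimos: (1.5 × 10¹⁵) / (2.3 × 10⁷)³ = 1.233 × 10⁻⁷
Ratio (larger/smaller) = 110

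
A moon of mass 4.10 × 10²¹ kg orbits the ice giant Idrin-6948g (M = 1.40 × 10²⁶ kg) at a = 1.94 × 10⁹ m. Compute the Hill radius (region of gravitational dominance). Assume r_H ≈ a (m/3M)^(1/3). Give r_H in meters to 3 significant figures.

4.15 × 10⁷ m

r_H ≈ a (m/3M)^(1/3)
    = (1.94 × 10⁹) × (4.10 × 10²¹ / (3 × 1.40 × 10²⁶))^(1/3)
    = 4.15 × 10⁷ m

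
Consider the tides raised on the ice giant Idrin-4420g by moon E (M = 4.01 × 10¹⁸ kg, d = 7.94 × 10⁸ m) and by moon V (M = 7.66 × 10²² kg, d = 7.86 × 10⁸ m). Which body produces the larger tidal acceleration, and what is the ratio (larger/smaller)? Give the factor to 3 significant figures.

Tidal stretch scales as M/d³; compute that for each body.
Moon E: (4.01 × 10¹⁸) / (7.94 × 10⁸)³ = 8.011 × 10⁻⁹
Moon V: (7.66 × 10²²) / (7.86 × 10⁸)³ = 1.577 × 10⁻⁴
Ratio (larger/smaller) = 19700

Moon V, by a factor of ≈ 19700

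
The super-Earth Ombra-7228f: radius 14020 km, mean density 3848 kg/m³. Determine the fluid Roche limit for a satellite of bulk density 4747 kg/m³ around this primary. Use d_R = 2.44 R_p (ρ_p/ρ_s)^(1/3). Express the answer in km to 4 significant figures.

d_R = 2.44 × 14020 km × (3848/4747)^(1/3)
    = 31900 km

31900 km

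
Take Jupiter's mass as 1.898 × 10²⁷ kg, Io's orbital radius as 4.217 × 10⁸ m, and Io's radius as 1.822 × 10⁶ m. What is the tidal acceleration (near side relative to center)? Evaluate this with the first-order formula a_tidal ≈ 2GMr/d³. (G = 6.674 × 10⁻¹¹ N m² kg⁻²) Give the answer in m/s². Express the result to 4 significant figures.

Δa = 2GMr/d³
   = 2 × (6.674 × 10⁻¹¹) × (1.898 × 10²⁷) × (1.822 × 10⁶) / (4.217 × 10⁸)³
   = 6.155 × 10⁻³ m/s²

6.155 × 10⁻³ m/s²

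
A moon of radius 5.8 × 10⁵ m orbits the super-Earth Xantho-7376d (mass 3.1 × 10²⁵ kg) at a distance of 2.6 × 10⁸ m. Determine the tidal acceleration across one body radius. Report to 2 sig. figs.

a_tidal = 2GMr/d³
        = 2 × (6.674 × 10⁻¹¹) × (3.1 × 10²⁵) × (5.8 × 10⁵) / (2.6 × 10⁸)³
        = 1.4 × 10⁻⁴ m/s²

1.4 × 10⁻⁴ m/s²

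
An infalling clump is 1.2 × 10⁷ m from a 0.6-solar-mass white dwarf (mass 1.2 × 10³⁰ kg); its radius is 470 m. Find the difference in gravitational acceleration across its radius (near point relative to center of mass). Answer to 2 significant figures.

4.4 × 10¹ m/s²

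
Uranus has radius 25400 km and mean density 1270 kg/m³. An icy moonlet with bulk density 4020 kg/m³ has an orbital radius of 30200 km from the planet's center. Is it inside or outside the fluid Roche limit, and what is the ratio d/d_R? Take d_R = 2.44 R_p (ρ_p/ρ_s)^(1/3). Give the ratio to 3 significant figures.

d_R = 2.44 × (25400 km) × (1270/4020)^(1/3) = 42210 km
d/d_R = (30200) / (42210) = 0.715
Since d/d_R < 1, the body is inside the Roche limit.

inside; d/d_R ≈ 0.715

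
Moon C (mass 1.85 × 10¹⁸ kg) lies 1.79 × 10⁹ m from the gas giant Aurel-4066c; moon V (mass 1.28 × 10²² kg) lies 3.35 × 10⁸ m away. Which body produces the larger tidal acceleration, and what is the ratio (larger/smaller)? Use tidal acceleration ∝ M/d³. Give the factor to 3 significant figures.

Tidal acceleration ∝ M/d³, so compare M/d³ for each.
Moon C: (1.85 × 10¹⁸) / (1.79 × 10⁹)³ = 3.226 × 10⁻¹⁰
Moon V: (1.28 × 10²²) / (3.35 × 10⁸)³ = 3.405 × 10⁻⁴
Ratio (larger/smaller) = 1.06 × 10⁶

Moon V, by a factor of ≈ 1.06 × 10⁶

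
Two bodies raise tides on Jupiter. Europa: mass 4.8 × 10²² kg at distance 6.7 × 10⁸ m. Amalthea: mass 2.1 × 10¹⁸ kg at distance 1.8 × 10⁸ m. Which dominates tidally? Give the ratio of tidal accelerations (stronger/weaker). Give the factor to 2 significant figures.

Europa, by a factor of ≈ 440

The tide-raising term goes as M/d³ (the gradient of a 1/d² field).
Europa: (4.8 × 10²²) / (6.7 × 10⁸)³ = 1.596 × 10⁻⁴
Amalthea: (2.1 × 10¹⁸) / (1.8 × 10⁸)³ = 3.601 × 10⁻⁷
Ratio (larger/smaller) = 440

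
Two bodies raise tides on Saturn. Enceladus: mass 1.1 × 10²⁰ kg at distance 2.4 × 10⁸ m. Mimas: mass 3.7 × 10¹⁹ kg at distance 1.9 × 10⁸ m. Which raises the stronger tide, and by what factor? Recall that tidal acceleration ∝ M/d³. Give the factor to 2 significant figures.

Enceladus, by a factor of ≈ 1.5

Compare M/d³ for the two perturbers:
Enceladus: (1.1 × 10²⁰) / (2.4 × 10⁸)³ = 7.957 × 10⁻⁶
Mimas: (3.7 × 10¹⁹) / (1.9 × 10⁸)³ = 5.394 × 10⁻⁶
Ratio (larger/smaller) = 1.5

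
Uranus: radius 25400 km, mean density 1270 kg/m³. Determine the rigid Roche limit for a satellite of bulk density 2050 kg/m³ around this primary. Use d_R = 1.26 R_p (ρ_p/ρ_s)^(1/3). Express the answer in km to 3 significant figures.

d_R = 1.26 × 25400 km × (1270/2050)^(1/3)
    = 27300 km

27300 km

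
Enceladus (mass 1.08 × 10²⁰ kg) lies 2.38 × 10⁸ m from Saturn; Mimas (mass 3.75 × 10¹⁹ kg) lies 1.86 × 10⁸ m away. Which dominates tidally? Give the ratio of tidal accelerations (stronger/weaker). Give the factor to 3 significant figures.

Compare M/d³ for the two perturbers:
Enceladus: (1.08 × 10²⁰) / (2.38 × 10⁸)³ = 8.011 × 10⁻⁶
Mimas: (3.75 × 10¹⁹) / (1.86 × 10⁸)³ = 5.828 × 10⁻⁶
Ratio (larger/smaller) = 1.37

Enceladus, by a factor of ≈ 1.37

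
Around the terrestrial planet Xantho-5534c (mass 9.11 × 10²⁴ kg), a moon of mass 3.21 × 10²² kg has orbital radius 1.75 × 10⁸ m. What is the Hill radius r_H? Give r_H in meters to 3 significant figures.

1.85 × 10⁷ m

r_H ≈ a (m/3M)^(1/3)
    = (1.75 × 10⁸) × (3.21 × 10²² / (3 × 9.11 × 10²⁴))^(1/3)
    = 1.85 × 10⁷ m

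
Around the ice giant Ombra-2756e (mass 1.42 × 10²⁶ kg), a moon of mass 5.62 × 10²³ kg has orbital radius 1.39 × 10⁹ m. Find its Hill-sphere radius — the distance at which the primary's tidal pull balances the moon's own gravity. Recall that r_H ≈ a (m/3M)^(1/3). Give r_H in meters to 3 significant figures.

r_H ≈ a (m/3M)^(1/3)
    = (1.39 × 10⁹) × (5.62 × 10²³ / (3 × 1.42 × 10²⁶))^(1/3)
    = 1.52 × 10⁸ m

1.52 × 10⁸ m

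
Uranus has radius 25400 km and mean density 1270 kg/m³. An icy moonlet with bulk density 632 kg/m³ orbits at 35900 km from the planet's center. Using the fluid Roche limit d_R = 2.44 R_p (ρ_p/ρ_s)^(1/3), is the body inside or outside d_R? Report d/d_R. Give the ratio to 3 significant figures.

d_R = 2.44 × (25400 km) × (1270/632)^(1/3) = 78210 km
d/d_R = (35900) / (78210) = 0.459
Since d/d_R < 1, the body is inside the Roche limit.

inside; d/d_R ≈ 0.459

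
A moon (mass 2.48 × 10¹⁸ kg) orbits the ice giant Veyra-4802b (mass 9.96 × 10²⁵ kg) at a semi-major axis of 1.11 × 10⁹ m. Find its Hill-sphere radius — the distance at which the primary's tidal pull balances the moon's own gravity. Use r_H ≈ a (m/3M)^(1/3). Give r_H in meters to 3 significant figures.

r_H ≈ a (m/3M)^(1/3)
    = (1.11 × 10⁹) × (2.48 × 10¹⁸ / (3 × 9.96 × 10²⁵))^(1/3)
    = 2.25 × 10⁶ m

2.25 × 10⁶ m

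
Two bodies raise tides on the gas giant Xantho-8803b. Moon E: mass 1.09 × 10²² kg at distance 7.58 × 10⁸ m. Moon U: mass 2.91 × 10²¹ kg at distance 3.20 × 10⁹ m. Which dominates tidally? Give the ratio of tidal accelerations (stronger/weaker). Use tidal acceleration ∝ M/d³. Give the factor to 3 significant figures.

Moon E, by a factor of ≈ 282

Tidal stretch scales as M/d³; compute that for each body.
Moon E: (1.09 × 10²²) / (7.58 × 10⁸)³ = 2.503 × 10⁻⁵
Moon U: (2.91 × 10²¹) / (3.20 × 10⁹)³ = 8.881 × 10⁻⁸
Ratio (larger/smaller) = 282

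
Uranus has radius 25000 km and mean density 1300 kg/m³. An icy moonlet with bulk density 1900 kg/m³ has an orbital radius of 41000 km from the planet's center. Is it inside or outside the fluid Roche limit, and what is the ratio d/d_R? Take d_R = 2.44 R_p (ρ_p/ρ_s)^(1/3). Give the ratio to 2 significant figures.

inside; d/d_R ≈ 0.76

d_R = 2.44 × (25000 km) × (1300/1900)^(1/3) = 53750 km
d/d_R = (41000) / (53750) = 0.76
Since d/d_R < 1, the body is inside the Roche limit.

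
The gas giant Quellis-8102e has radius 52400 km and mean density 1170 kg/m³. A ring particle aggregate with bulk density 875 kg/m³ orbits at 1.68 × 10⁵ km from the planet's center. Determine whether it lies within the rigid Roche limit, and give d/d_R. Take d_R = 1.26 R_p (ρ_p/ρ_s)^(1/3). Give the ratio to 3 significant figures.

d_R = 1.26 × (52400 km) × (1170/875)^(1/3) = 72740 km
d/d_R = (1.68 × 10⁵) / (72740) = 2.31
Since d/d_R > 1, the body is outside the Roche limit.

outside; d/d_R ≈ 2.31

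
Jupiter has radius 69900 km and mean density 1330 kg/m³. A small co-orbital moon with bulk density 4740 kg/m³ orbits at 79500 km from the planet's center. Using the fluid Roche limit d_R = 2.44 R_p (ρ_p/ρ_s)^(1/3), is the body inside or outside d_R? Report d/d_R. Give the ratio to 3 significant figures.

inside; d/d_R ≈ 0.712

d_R = 2.44 × (69900 km) × (1330/4740)^(1/3) = 1.117 × 10⁵ km
d/d_R = (79500) / (1.117 × 10⁵) = 0.712
Since d/d_R < 1, the body is inside the Roche limit.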